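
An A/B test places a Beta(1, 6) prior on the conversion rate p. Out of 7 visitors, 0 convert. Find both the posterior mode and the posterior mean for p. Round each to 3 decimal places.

MAP = 0.000; posterior mean = 0.071

Posterior: Beta(1+0, 6+7) = Beta(1, 13).
Since α = 1 ≤ 1 and β > 1, the Beta density is monotone decreasing on [0,1]; the mode is at 0.
Mean = 1/(1+13) = 0.071.
The mean is pulled above the mode by the posterior's right skew.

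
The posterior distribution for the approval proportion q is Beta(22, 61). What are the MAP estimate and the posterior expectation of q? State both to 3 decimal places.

Mode = (22−1)/(22+61−2) = 21/81 = 0.259.
Mean = 22/(22+61) = 22/83 = 0.265.
Mean > mode: the posterior has a right tail.

MAP = 0.259, posterior mean = 0.265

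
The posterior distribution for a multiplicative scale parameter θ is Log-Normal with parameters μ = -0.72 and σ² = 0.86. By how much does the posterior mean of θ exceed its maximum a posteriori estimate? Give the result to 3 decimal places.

Mode = exp(μ − σ²) = exp(-1.58) = 0.206.
Mean = exp(μ + σ²/2) = exp(-0.290) = 0.748.
Difference = 0.748 − 0.206 = 0.542.
The posterior is right-skewed, so the mean exceeds the mode.

0.542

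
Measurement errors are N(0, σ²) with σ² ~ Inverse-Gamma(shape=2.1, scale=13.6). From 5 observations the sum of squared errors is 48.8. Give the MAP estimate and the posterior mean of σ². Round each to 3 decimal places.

MAP = 6.786, posterior mean = 10.556

Posterior: Inverse-Gamma(shape = 2.1+5/2 = 4.6, scale = 13.6+48.8/2 = 38.0).
Mode = β/(α+1) = 38.0/5.6 = 6.786.
Mean = β/(α−1) = 38.0/3.6 = 10.556.
Right-skewed posterior ⇒ mode < mean.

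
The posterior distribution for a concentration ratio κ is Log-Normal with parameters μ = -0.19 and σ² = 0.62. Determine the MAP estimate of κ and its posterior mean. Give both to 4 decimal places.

MAP = 0.4449; posterior mean = 1.1275

Mode = exp(μ − σ²) = exp(-0.81) = 0.4449.
Mean = exp(μ + σ²/2) = exp(0.120) = 1.1275.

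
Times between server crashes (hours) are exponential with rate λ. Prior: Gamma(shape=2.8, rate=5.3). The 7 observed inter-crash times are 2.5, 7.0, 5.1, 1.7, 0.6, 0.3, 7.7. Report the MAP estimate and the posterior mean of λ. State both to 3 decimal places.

Σ times = 24.9. Posterior: Gamma(shape = 2.8+7 = 9.8, rate = 5.3+24.9 = 30.2).
Mode = (α−1)/β = 8.8/30.2 = 0.291.
Mean = α/β = 9.8/30.2 = 0.325.

MAP = 0.291, posterior mean = 0.325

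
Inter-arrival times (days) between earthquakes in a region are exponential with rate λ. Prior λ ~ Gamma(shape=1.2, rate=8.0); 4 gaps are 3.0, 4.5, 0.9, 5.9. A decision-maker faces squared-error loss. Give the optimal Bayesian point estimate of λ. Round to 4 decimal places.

Σ times = 14.3. Posterior: Gamma(shape = 1.2+4 = 5.2, rate = 8.0+14.3 = 22.3).
Mode = (α−1)/β = 4.2/22.3 = 0.1883.
Mean = α/β = 5.2/22.3 = 0.2332.
Squared-error loss ⇒ the optimal estimator is the posterior mean.

0.2332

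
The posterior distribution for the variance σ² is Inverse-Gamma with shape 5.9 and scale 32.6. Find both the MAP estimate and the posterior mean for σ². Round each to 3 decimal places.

Mode = β/(α+1) = 32.6/6.9 = 4.725.
Mean = β/(α−1) = 32.6/4.9 = 6.653.

σ²_MAP = 4.725, E[σ²|data] = 6.653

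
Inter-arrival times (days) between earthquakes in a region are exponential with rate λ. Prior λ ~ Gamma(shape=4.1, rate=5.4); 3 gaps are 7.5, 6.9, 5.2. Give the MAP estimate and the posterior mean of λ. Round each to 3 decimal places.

Σ times = 19.6. Posterior: Gamma(shape = 4.1+3 = 7.1, rate = 5.4+19.6 = 25.0).
Mode = (α−1)/β = 6.1/25.0 = 0.244.
Mean = α/β = 7.1/25.0 = 0.284.

MAP estimate = 0.244, posterior mean = 0.284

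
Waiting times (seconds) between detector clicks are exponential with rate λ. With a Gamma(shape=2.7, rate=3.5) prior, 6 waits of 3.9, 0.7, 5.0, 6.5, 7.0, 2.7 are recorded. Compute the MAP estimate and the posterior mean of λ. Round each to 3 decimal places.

Σ times = 25.8. Posterior: Gamma(shape = 2.7+6 = 8.7, rate = 3.5+25.8 = 29.3).
Mode = (α−1)/β = 7.7/29.3 = 0.263.
Mean = α/β = 8.7/29.3 = 0.297.

MAP = 0.263; posterior mean = 0.297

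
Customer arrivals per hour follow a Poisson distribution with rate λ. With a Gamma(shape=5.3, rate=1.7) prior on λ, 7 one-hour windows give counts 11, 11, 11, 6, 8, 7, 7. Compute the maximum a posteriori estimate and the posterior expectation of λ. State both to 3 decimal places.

MAP: 7.506. Posterior mean: 7.621.

Σ counts = 61. Posterior: Gamma(shape = 5.3+61 = 66.3, rate = 1.7+7 = 8.7).
Mode = (α−1)/β = 65.3/8.7 = 7.506.
Mean = α/β = 66.3/8.7 = 7.621.
The posterior is right-skewed, so the mean exceeds the mode.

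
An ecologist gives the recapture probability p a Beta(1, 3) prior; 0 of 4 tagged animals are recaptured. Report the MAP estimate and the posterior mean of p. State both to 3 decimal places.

MAP: 0.000. Posterior mean: 0.125.

Posterior: Beta(1+0, 3+4) = Beta(1, 7).
Since α = 1 ≤ 1 and β > 1, the Beta density is monotone decreasing on [0,1]; the mode is at 0.
Mean = 1/(1+7) = 0.125.
The posterior is right-skewed, so the mean exceeds the mode.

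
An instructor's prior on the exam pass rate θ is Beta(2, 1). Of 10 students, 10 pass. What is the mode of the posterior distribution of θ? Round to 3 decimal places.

1.000

Posterior: Beta(2+10, 1+0) = Beta(12, 1).
Since β = 1 ≤ 1 and α > 1, the Beta density is monotone increasing on [0,1]; the mode is at 1.
Mean = 12/(12+1) = 0.923.
This is the posterior mode — the MAP estimate.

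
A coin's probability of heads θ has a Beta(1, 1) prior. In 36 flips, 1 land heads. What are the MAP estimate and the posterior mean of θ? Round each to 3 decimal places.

MAP: 0.028. Posterior mean: 0.053.

Posterior: Beta(1+1, 1+35) = Beta(2, 36).
Mode = (2−1)/(2+36−2) = 1/36 = 0.028.
With a flat prior the MAP equals the MLE, 1/36.
Mean = 2/(2+36) = 2/38 = 0.053.
The posterior is right-skewed, so the mean exceeds the mode.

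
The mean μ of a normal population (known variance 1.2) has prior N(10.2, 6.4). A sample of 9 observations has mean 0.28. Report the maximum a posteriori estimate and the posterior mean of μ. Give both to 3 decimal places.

MAP = 0.482, posterior mean = 0.482

Posterior for μ is Normal. Precision-weighted mean: (1/6.4·10.2 + 9/1.2·0.28) / (1/6.4 + 9/1.2) = 0.482.
A Normal posterior is symmetric, so mode = mean.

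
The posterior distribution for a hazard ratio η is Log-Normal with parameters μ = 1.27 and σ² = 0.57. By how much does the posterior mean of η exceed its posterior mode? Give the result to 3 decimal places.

2.721

Mode = exp(μ − σ²) = exp(0.70) = 2.014.
Mean = exp(μ + σ²/2) = exp(1.555) = 4.735.
Difference = 4.735 − 2.014 = 2.721.
The mean is pulled above the mode by the posterior's right skew.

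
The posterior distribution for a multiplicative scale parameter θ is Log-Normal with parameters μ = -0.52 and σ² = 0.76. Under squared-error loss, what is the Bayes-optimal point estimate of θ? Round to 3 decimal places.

Mode = exp(μ − σ²) = exp(-1.28) = 0.278.
Mean = exp(μ + σ²/2) = exp(-0.140) = 0.869.
Squared-error loss ⇒ the optimal estimator is the posterior mean.

0.869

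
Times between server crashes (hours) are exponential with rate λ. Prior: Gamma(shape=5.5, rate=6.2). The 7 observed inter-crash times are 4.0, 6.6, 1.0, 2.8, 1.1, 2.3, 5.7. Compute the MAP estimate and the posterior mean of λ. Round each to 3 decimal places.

MAP = 0.387; posterior mean = 0.421

Σ times = 23.5. Posterior: Gamma(shape = 5.5+7 = 12.5, rate = 6.2+23.5 = 29.7).
Mode = (α−1)/β = 11.5/29.7 = 0.387.
Mean = α/β = 12.5/29.7 = 0.421.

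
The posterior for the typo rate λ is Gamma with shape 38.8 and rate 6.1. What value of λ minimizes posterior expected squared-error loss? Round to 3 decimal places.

6.361

Mode = (α−1)/β = 37.8/6.1 = 6.197.
Mean = α/β = 38.8/6.1 = 6.361.
Squared-error loss ⇒ the optimal estimator is the posterior mean.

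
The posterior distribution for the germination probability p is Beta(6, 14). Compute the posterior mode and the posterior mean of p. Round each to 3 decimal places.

Mode = (6−1)/(6+14−2) = 5/18 = 0.278.
Mean = 6/(6+14) = 6/20 = 0.300.
Right-skewed posterior ⇒ mode < mean.

MAP = 0.278; posterior mean = 0.300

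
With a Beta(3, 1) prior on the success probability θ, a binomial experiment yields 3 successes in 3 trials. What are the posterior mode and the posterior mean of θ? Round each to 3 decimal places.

Posterior: Beta(3+3, 1+0) = Beta(6, 1).
Since β = 1 ≤ 1 and α > 1, the Beta density is monotone increasing on [0,1]; the mode is at 1.
Mean = 6/(6+1) = 0.857.

θ_MAP = 1.000, E[θ|data] = 0.857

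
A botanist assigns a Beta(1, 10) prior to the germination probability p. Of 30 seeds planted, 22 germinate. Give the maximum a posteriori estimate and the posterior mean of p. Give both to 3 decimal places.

Posterior: Beta(1+22, 10+8) = Beta(23, 18).
Mode = (23−1)/(23+18−2) = 22/39 = 0.564.
Mean = 23/(23+18) = 23/41 = 0.561.

p_MAP = 0.564, E[p|data] = 0.561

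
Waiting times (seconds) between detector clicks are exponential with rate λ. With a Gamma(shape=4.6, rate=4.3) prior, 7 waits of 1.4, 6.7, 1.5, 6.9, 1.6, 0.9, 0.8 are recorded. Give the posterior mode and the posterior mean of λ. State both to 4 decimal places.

λ_MAP = 0.4398, E[λ|data] = 0.4813

Σ times = 19.8. Posterior: Gamma(shape = 4.6+7 = 11.6, rate = 4.3+19.8 = 24.1).
Mode = (α−1)/β = 10.6/24.1 = 0.4398.
Mean = α/β = 11.6/24.1 = 0.4813.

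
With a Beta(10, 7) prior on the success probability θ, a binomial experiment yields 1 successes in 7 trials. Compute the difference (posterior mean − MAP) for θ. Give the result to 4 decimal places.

Posterior: Beta(10+1, 7+6) = Beta(11, 13).
Mode = (11−1)/(11+13−2) = 10/22 = 0.4545.
Mean = 11/(11+13) = 11/24 = 0.4583.
Difference = 0.4583 − 0.4545 = 0.0038.
Right-skewed posterior ⇒ mode < mean.

0.0038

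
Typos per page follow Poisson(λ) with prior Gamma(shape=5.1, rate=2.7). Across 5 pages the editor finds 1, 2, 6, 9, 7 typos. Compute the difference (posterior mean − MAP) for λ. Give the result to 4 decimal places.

0.1299

Σ counts = 25. Posterior: Gamma(shape = 5.1+25 = 30.1, rate = 2.7+5 = 7.7).
Mode = (α−1)/β = 29.1/7.7 = 3.7792.
Mean = α/β = 30.1/7.7 = 3.9091.
Difference = 3.9091 − 3.7792 = 0.1299.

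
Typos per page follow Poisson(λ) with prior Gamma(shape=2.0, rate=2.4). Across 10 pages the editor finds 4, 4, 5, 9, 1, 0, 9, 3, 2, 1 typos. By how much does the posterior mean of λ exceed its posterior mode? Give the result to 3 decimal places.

0.081

Σ counts = 38. Posterior: Gamma(shape = 2.0+38 = 40.0, rate = 2.4+10 = 12.4).
Mode = (α−1)/β = 39.0/12.4 = 3.145.
Mean = α/β = 40.0/12.4 = 3.226.
Difference = 3.226 − 3.145 = 0.081.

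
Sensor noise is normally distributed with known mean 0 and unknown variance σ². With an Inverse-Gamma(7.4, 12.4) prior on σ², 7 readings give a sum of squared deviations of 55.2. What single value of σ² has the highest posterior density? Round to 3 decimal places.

3.361

Posterior: Inverse-Gamma(shape = 7.4+7/2 = 10.9, scale = 12.4+55.2/2 = 40.0).
Mode = β/(α+1) = 40.0/11.9 = 3.361.
Mean = β/(α−1) = 40.0/9.9 = 4.040.
This is the posterior mode — the MAP estimate.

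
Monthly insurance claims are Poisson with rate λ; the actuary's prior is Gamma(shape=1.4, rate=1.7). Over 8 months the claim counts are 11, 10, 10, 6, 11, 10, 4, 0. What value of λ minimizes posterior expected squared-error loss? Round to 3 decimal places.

Σ counts = 62. Posterior: Gamma(shape = 1.4+62 = 63.4, rate = 1.7+8 = 9.7).
Mode = (α−1)/β = 62.4/9.7 = 6.433.
Mean = α/β = 63.4/9.7 = 6.536.
Squared-error loss ⇒ the optimal estimator is the posterior mean.

6.536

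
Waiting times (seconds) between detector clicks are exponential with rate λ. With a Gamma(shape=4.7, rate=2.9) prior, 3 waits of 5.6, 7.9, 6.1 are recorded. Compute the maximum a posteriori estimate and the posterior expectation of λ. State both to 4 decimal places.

Σ times = 19.6. Posterior: Gamma(shape = 4.7+3 = 7.7, rate = 2.9+19.6 = 22.5).
Mode = (α−1)/β = 6.7/22.5 = 0.2978.
Mean = α/β = 7.7/22.5 = 0.3422.
Mean > mode: the posterior has a right tail.

maximum a posteriori estimate = 0.2978, posterior expectation = 0.3422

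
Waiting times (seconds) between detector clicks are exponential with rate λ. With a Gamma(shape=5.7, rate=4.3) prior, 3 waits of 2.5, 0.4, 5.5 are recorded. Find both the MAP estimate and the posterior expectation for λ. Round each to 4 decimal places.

MAP estimate = 0.6063, posterior expectation = 0.6850

Σ times = 8.4. Posterior: Gamma(shape = 5.7+3 = 8.7, rate = 4.3+8.4 = 12.7).
Mode = (α−1)/β = 7.7/12.7 = 0.6063.
Mean = α/β = 8.7/12.7 = 0.6850.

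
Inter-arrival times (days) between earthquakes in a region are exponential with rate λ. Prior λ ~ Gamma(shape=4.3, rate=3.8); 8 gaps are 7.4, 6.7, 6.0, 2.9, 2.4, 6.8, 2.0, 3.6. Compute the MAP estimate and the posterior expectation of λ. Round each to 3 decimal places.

λ_MAP = 0.272, E[λ|data] = 0.296

Σ times = 37.8. Posterior: Gamma(shape = 4.3+8 = 12.3, rate = 3.8+37.8 = 41.6).
Mode = (α−1)/β = 11.3/41.6 = 0.272.
Mean = α/β = 12.3/41.6 = 0.296.
The mean is pulled above the mode by the posterior's right skew.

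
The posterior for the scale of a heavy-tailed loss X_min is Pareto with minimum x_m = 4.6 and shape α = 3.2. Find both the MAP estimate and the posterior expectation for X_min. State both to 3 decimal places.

MAP = 4.600, posterior mean = 6.691

The Pareto density is strictly decreasing on [x_m, ∞), so the mode is x_m = 4.600.
Mean = α·x_m/(α−1) = 3.2·4.6/2.2 = 6.691.
The posterior is right-skewed, so the mean exceeds the mode.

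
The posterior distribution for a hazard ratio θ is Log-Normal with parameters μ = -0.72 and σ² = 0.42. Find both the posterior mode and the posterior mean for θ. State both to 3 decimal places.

MAP = 0.320, posterior mean = 0.600

Mode = exp(μ − σ²) = exp(-1.14) = 0.320.
Mean = exp(μ + σ²/2) = exp(-0.510) = 0.600.
The mean is pulled above the mode by the posterior's right skew.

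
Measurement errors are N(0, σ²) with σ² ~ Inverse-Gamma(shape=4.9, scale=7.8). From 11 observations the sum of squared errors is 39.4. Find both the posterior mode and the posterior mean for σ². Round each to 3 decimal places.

MAP: 2.412. Posterior mean: 2.926.

Posterior: Inverse-Gamma(shape = 4.9+11/2 = 10.4, scale = 7.8+39.4/2 = 27.5).
Mode = β/(α+1) = 27.5/11.4 = 2.412.
Mean = β/(α−1) = 27.5/9.4 = 2.926.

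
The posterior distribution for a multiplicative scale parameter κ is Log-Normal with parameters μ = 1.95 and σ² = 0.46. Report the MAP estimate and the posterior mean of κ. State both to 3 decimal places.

MAP estimate = 4.437, posterior mean = 8.846

Mode = exp(μ − σ²) = exp(1.49) = 4.437.
Mean = exp(μ + σ²/2) = exp(2.180) = 8.846.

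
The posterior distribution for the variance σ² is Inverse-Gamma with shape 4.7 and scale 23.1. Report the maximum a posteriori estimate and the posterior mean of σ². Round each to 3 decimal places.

maximum a posteriori estimate = 4.053, posterior mean = 6.243

Mode = β/(α+1) = 23.1/5.7 = 4.053.
Mean = β/(α−1) = 23.1/3.7 = 6.243.
The mean is pulled above the mode by the posterior's right skew.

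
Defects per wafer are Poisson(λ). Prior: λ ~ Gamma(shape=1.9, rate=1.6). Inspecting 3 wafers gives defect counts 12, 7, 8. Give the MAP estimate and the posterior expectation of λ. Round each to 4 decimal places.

MAP: 6.0652. Posterior mean: 6.2826.

Σ counts = 27. Posterior: Gamma(shape = 1.9+27 = 28.9, rate = 1.6+3 = 4.6).
Mode = (α−1)/β = 27.9/4.6 = 6.0652.
Mean = α/β = 28.9/4.6 = 6.2826.
Right-skewed posterior ⇒ mode < mean.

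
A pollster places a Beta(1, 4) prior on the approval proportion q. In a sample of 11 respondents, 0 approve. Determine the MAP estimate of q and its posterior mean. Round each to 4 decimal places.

MAP = 0.0000; posterior mean = 0.0625

Posterior: Beta(1+0, 4+11) = Beta(1, 15).
Since α = 1 ≤ 1 and β > 1, the Beta density is monotone decreasing on [0,1]; the mode is at 0.
Mean = 1/(1+15) = 0.0625.
The mean is pulled above the mode by the posterior's right skew.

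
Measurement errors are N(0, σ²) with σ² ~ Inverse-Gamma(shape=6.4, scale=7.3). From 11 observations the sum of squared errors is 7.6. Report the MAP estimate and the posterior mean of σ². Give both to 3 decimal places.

Posterior: Inverse-Gamma(shape = 6.4+11/2 = 11.9, scale = 7.3+7.6/2 = 11.1).
Mode = β/(α+1) = 11.1/12.9 = 0.860.
Mean = β/(α−1) = 11.1/10.9 = 1.018.
Mean > mode: the posterior has a right tail.

MAP estimate = 0.860, posterior mean = 1.018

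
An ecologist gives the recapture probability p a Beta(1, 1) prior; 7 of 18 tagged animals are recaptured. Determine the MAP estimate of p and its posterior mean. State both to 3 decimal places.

Posterior: Beta(1+7, 1+11) = Beta(8, 12).
Mode = (8−1)/(8+12−2) = 7/18 = 0.389.
With a flat prior the MAP equals the MLE, 7/18.
Mean = 8/(8+12) = 8/20 = 0.400.
Right-skewed posterior ⇒ mode < mean.

MAP: 0.389. Posterior mean: 0.400.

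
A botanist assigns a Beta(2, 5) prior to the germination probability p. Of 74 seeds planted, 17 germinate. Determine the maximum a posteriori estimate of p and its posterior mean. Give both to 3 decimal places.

MAP = 0.228, posterior mean = 0.235

Posterior: Beta(2+17, 5+57) = Beta(19, 62).
Mode = (19−1)/(19+62−2) = 18/79 = 0.228.
Mean = 19/(19+62) = 19/81 = 0.235.
Right-skewed posterior ⇒ mode < mean.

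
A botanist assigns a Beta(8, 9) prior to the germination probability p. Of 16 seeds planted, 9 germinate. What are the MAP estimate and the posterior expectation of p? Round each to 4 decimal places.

p_MAP = 0.5161, E[p|data] = 0.5152

Posterior: Beta(8+9, 9+7) = Beta(17, 16).
Mode = (17−1)/(17+16−2) = 16/31 = 0.5161.
Mean = 17/(17+16) = 17/33 = 0.5152.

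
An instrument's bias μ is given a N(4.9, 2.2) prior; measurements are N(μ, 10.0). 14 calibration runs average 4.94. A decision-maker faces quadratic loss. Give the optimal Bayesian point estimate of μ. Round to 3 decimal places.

4.930

Posterior for μ is Normal. Precision-weighted mean: (1/2.2·4.9 + 14/10.0·4.94) / (1/2.2 + 14/10.0) = 4.930.
A Normal posterior is symmetric, so mode = mean.
Quadratic loss ⇒ the optimal estimator is the posterior mean.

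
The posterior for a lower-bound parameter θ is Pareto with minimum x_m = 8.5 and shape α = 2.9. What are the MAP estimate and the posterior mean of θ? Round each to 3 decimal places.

MAP = 8.500, posterior mean = 12.974

The Pareto density is strictly decreasing on [x_m, ∞), so the mode is x_m = 8.500.
Mean = α·x_m/(α−1) = 2.9·8.5/1.9 = 12.974.
Right-skewed posterior ⇒ mode < mean.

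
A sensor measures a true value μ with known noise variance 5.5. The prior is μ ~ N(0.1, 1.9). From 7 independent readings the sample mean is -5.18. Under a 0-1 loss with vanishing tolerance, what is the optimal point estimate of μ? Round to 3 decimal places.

-3.635

Posterior for μ is Normal. Precision-weighted mean: (1/1.9·0.1 + 7/5.5·-5.18) / (1/1.9 + 7/5.5) = -3.635.
A Normal posterior is symmetric, so mode = mean.
This is the posterior mode — the MAP estimate.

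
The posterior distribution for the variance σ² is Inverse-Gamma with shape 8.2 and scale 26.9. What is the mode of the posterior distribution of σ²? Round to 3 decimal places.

2.924

Mode = β/(α+1) = 26.9/9.2 = 2.924.
Mean = β/(α−1) = 26.9/7.2 = 3.736.
This is the posterior mode — the MAP estimate.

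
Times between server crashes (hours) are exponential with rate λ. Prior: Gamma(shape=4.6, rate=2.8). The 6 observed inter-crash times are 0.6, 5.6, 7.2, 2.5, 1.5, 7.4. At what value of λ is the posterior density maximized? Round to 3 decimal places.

Σ times = 24.8. Posterior: Gamma(shape = 4.6+6 = 10.6, rate = 2.8+24.8 = 27.6).
Mode = (α−1)/β = 9.6/27.6 = 0.348.
Mean = α/β = 10.6/27.6 = 0.384.
This is the posterior mode — the MAP estimate.

0.348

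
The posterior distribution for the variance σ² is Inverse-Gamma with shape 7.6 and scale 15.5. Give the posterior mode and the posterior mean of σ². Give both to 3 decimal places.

MAP = 1.802, posterior mean = 2.348

Mode = β/(α+1) = 15.5/8.6 = 1.802.
Mean = β/(α−1) = 15.5/6.6 = 2.348.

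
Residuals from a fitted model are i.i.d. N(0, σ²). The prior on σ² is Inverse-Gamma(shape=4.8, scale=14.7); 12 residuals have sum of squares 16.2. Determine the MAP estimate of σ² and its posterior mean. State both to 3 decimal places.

Posterior: Inverse-Gamma(shape = 4.8+12/2 = 10.8, scale = 14.7+16.2/2 = 22.8).
Mode = β/(α+1) = 22.8/11.8 = 1.932.
Mean = β/(α−1) = 22.8/9.8 = 2.327.

MAP = 1.932, posterior mean = 2.327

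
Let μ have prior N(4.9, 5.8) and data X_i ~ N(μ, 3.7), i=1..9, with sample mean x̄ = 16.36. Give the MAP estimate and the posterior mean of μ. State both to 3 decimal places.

MAP = 15.601, posterior mean = 15.601

Posterior for μ is Normal. Precision-weighted mean: (1/5.8·4.9 + 9/3.7·16.36) / (1/5.8 + 9/3.7) = 15.601.
A Normal posterior is symmetric, so mode = mean.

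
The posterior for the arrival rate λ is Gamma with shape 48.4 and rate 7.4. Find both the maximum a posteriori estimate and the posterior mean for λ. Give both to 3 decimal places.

MAP = 6.405, posterior mean = 6.541

Mode = (α−1)/β = 47.4/7.4 = 6.405.
Mean = α/β = 48.4/7.4 = 6.541.
Right-skewed posterior ⇒ mode < mean.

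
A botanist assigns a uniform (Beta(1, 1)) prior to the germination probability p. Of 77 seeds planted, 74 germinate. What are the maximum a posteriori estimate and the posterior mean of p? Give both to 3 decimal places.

p_MAP = 0.961, E[p|data] = 0.949

Posterior: Beta(1+74, 1+3) = Beta(75, 4).
Mode = (75−1)/(75+4−2) = 74/77 = 0.961.
Mean = 75/(75+4) = 75/79 = 0.949.
The mean is pulled below the mode by the posterior's left skew.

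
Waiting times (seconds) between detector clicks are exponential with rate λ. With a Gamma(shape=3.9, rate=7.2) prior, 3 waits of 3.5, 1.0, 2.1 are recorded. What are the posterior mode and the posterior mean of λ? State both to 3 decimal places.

Σ times = 6.6. Posterior: Gamma(shape = 3.9+3 = 6.9, rate = 7.2+6.6 = 13.8).
Mode = (α−1)/β = 5.9/13.8 = 0.428.
Mean = α/β = 6.9/13.8 = 0.500.
Right-skewed posterior ⇒ mode < mean.

MAP = 0.428; posterior mean = 0.500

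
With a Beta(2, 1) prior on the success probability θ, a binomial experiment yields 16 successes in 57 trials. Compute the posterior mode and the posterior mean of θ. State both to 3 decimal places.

MAP = 0.293; posterior mean = 0.300

Posterior: Beta(2+16, 1+41) = Beta(18, 42).
Mode = (18−1)/(18+42−2) = 17/58 = 0.293.
Mean = 18/(18+42) = 18/60 = 0.300.
The posterior is right-skewed, so the mean exceeds the mode.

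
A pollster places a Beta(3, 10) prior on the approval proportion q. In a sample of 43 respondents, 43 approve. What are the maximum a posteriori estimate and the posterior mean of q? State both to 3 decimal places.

Posterior: Beta(3+43, 10+0) = Beta(46, 10).
Mode = (46−1)/(46+10−2) = 45/54 = 0.833.
Mean = 46/(46+10) = 46/56 = 0.821.
The mean is pulled below the mode by the posterior's left skew.

MAP: 0.833. Posterior mean: 0.821.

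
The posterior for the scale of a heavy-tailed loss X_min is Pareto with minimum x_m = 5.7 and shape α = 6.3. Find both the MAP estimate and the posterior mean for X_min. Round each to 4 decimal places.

MAP = 5.7000; posterior mean = 6.7755

The Pareto density is strictly decreasing on [x_m, ∞), so the mode is x_m = 5.7000.
Mean = α·x_m/(α−1) = 6.3·5.7/5.3 = 6.7755.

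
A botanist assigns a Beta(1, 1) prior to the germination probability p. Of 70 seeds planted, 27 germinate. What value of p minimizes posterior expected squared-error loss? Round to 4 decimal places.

0.3889

Posterior: Beta(1+27, 1+43) = Beta(28, 44).
Mode = (28−1)/(28+44−2) = 27/70 = 0.3857.
With a flat prior the MAP equals the MLE, 27/70.
Mean = 28/(28+44) = 28/72 = 0.3889.
Squared-error loss ⇒ the optimal estimator is the posterior mean.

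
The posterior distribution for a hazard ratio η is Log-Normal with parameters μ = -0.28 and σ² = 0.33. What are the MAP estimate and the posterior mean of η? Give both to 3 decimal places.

MAP: 0.543. Posterior mean: 0.891.

Mode = exp(μ − σ²) = exp(-0.61) = 0.543.
Mean = exp(μ + σ²/2) = exp(-0.115) = 0.891.
The mean is pulled above the mode by the posterior's right skew.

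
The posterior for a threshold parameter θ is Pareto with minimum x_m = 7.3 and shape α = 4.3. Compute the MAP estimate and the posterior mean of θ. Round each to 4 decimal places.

MAP: 7.3000. Posterior mean: 9.5121.

The Pareto density is strictly decreasing on [x_m, ∞), so the mode is x_m = 7.3000.
Mean = α·x_m/(α−1) = 4.3·7.3/3.3 = 9.5121.
Mean > mode: the posterior has a right tail.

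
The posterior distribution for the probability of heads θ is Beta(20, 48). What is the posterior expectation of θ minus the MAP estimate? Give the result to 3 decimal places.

0.006

Mode = (20−1)/(20+48−2) = 19/66 = 0.288.
Mean = 20/(20+48) = 20/68 = 0.294.
Difference = 0.294 − 0.288 = 0.006.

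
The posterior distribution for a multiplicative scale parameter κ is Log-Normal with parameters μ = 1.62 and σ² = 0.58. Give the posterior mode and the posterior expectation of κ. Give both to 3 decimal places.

MAP = 2.829; posterior mean = 6.753

Mode = exp(μ − σ²) = exp(1.04) = 2.829.
Mean = exp(μ + σ²/2) = exp(1.910) = 6.753.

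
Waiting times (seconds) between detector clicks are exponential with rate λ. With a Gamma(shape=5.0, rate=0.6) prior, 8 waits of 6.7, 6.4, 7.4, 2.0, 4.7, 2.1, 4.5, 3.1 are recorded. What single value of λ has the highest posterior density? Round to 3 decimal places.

Σ times = 36.9. Posterior: Gamma(shape = 5.0+8 = 13.0, rate = 0.6+36.9 = 37.5).
Mode = (α−1)/β = 12.0/37.5 = 0.320.
Mean = α/β = 13.0/37.5 = 0.347.
This is the posterior mode — the MAP estimate.

0.320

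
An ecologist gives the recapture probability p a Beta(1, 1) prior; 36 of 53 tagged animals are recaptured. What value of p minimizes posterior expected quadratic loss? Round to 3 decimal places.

0.673

Posterior: Beta(1+36, 1+17) = Beta(37, 18).
Mode = (37−1)/(37+18−2) = 36/53 = 0.679.
With a flat prior the MAP equals the MLE, 36/53.
Mean = 37/(37+18) = 37/55 = 0.673.
Quadratic loss ⇒ the optimal estimator is the posterior mean.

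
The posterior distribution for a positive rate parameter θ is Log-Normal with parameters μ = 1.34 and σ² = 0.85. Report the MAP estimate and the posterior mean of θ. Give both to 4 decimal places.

MAP: 1.6323. Posterior mean: 5.8416.

Mode = exp(μ − σ²) = exp(0.49) = 1.6323.
Mean = exp(μ + σ²/2) = exp(1.765) = 5.8416.
Right-skewed posterior ⇒ mode < mean.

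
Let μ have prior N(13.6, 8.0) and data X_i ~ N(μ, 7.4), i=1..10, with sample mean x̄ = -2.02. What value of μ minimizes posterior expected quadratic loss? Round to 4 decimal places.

Posterior for μ is Normal. Precision-weighted mean: (1/8.0·13.6 + 10/7.4·-2.02) / (1/8.0 + 10/7.4) = -0.6975.
A Normal posterior is symmetric, so mode = mean.
Quadratic loss ⇒ the optimal estimator is the posterior mean.

-0.6975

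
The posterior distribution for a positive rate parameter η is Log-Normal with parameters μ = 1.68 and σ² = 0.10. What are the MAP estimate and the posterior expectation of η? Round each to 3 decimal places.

MAP = 4.855; posterior mean = 5.641

Mode = exp(μ − σ²) = exp(1.58) = 4.855.
Mean = exp(μ + σ²/2) = exp(1.730) = 5.641.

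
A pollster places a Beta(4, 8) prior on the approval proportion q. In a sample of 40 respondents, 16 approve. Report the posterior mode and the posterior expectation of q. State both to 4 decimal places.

Posterior: Beta(4+16, 8+24) = Beta(20, 32).
Mode = (20−1)/(20+32−2) = 19/50 = 0.3800.
Mean = 20/(20+32) = 20/52 = 0.3846.
Mean > mode: the posterior has a right tail.

MAP = 0.3800, posterior mean = 0.3846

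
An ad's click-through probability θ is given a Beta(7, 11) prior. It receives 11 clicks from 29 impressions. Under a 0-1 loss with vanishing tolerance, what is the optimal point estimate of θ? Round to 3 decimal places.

Posterior: Beta(7+11, 11+18) = Beta(18, 29).
Mode = (18−1)/(18+29−2) = 17/45 = 0.378.
Mean = 18/(18+29) = 18/47 = 0.383.
This is the posterior mode — the MAP estimate.

0.378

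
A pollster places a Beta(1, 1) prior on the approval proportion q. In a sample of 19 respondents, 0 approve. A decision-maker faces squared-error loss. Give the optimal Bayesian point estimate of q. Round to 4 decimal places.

0.0476

Posterior: Beta(1+0, 1+19) = Beta(1, 20).
Since α = 1 ≤ 1 and β > 1, the Beta density is monotone decreasing on [0,1]; the mode is at 0.
Mean = 1/(1+20) = 0.0476.
Squared-error loss ⇒ the optimal estimator is the posterior mean.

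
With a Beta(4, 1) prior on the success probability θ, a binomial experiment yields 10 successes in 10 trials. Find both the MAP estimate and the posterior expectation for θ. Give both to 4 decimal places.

MAP estimate = 1.0000, posterior expectation = 0.9333

Posterior: Beta(4+10, 1+0) = Beta(14, 1).
Since β = 1 ≤ 1 and α > 1, the Beta density is monotone increasing on [0,1]; the mode is at 1.
Mean = 14/(14+1) = 0.9333.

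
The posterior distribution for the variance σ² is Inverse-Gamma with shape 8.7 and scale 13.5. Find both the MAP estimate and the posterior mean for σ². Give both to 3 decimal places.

Mode = β/(α+1) = 13.5/9.7 = 1.392.
Mean = β/(α−1) = 13.5/7.7 = 1.753.

MAP: 1.392. Posterior mean: 1.753.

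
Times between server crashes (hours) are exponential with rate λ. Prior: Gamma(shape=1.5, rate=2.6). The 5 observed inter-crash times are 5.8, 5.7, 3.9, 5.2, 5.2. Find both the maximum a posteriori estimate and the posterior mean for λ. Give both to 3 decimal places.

Σ times = 25.8. Posterior: Gamma(shape = 1.5+5 = 6.5, rate = 2.6+25.8 = 28.4).
Mode = (α−1)/β = 5.5/28.4 = 0.194.
Mean = α/β = 6.5/28.4 = 0.229.

maximum a posteriori estimate = 0.194, posterior mean = 0.229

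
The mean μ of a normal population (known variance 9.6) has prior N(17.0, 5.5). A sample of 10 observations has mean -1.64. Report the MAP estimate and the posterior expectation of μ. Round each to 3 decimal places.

MAP = 1.130, posterior mean = 1.130

Posterior for μ is Normal. Precision-weighted mean: (1/5.5·17.0 + 10/9.6·-1.64) / (1/5.5 + 10/9.6) = 1.130.
A Normal posterior is symmetric, so mode = mean.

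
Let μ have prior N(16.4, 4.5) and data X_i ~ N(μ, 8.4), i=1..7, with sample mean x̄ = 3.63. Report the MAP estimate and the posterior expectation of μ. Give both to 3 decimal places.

MAP = 6.318; posterior mean = 6.318

Posterior for μ is Normal. Precision-weighted mean: (1/4.5·16.4 + 7/8.4·3.63) / (1/4.5 + 7/8.4) = 6.318.
A Normal posterior is symmetric, so mode = mean.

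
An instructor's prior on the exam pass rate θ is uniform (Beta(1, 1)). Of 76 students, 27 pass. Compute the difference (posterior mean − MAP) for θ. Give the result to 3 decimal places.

Posterior: Beta(1+27, 1+49) = Beta(28, 50).
Mode = (28−1)/(28+50−2) = 27/76 = 0.355.
Mean = 28/(28+50) = 28/78 = 0.359.
Difference = 0.359 − 0.355 = 0.004.
Mean > mode: the posterior has a right tail.

0.004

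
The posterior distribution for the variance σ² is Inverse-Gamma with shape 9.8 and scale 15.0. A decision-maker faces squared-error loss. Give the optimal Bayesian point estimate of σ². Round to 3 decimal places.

1.705

Mode = β/(α+1) = 15.0/10.8 = 1.389.
Mean = β/(α−1) = 15.0/8.8 = 1.705.
Squared-error loss ⇒ the optimal estimator is the posterior mean.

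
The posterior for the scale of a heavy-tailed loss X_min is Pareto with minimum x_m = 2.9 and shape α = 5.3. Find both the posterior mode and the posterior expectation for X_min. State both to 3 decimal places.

The Pareto density is strictly decreasing on [x_m, ∞), so the mode is x_m = 2.900.
Mean = α·x_m/(α−1) = 5.3·2.9/4.3 = 3.574.

posterior mode = 2.900, posterior expectation = 3.574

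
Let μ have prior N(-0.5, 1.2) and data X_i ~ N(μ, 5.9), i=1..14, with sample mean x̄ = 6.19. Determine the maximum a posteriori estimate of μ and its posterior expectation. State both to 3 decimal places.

Posterior for μ is Normal. Precision-weighted mean: (1/1.2·-0.5 + 14/5.9·6.19) / (1/1.2 + 14/5.9) = 4.451.
A Normal posterior is symmetric, so mode = mean.

MAP: 4.451. Posterior mean: 4.451.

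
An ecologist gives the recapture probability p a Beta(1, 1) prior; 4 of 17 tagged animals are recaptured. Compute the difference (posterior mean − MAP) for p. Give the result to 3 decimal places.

Posterior: Beta(1+4, 1+13) = Beta(5, 14).
Mode = (5−1)/(5+14−2) = 4/17 = 0.235.
Mean = 5/(5+14) = 5/19 = 0.263.
Difference = 0.263 − 0.235 = 0.028.

0.028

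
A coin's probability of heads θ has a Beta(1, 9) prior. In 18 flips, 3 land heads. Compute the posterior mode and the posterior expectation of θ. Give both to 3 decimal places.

Posterior: Beta(1+3, 9+15) = Beta(4, 24).
Mode = (4−1)/(4+24−2) = 3/26 = 0.115.
Mean = 4/(4+24) = 4/28 = 0.143.

θ_MAP = 0.115, E[θ|data] = 0.143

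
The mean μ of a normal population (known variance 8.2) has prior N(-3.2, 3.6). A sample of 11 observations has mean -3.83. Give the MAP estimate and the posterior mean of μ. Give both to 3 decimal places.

Posterior for μ is Normal. Precision-weighted mean: (1/3.6·-3.2 + 11/8.2·-3.83) / (1/3.6 + 11/8.2) = -3.722.
A Normal posterior is symmetric, so mode = mean.

MAP estimate = -3.722, posterior mean = -3.722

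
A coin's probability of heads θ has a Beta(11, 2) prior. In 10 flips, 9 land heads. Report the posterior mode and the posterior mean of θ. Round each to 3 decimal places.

Posterior: Beta(11+9, 2+1) = Beta(20, 3).
Mode = (20−1)/(20+3−2) = 19/21 = 0.905.
Mean = 20/(20+3) = 20/23 = 0.870.
Mode > mean: the posterior has a left tail.

MAP = 0.905, posterior mean = 0.870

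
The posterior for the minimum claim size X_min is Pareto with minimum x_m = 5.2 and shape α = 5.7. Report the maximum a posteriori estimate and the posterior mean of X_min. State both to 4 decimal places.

MAP: 5.2000. Posterior mean: 6.3064.

The Pareto density is strictly decreasing on [x_m, ∞), so the mode is x_m = 5.2000.
Mean = α·x_m/(α−1) = 5.7·5.2/4.7 = 6.3064.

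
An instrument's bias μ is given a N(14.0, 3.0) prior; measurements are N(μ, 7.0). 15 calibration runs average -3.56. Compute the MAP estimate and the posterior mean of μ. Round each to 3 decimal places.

MAP = -1.196, posterior mean = -1.196

Posterior for μ is Normal. Precision-weighted mean: (1/3.0·14.0 + 15/7.0·-3.56) / (1/3.0 + 15/7.0) = -1.196.
A Normal posterior is symmetric, so mode = mean.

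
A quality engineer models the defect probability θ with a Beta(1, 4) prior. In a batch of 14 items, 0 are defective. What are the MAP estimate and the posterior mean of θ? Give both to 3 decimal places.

MAP: 0.000. Posterior mean: 0.053.

Posterior: Beta(1+0, 4+14) = Beta(1, 18).
Since α = 1 ≤ 1 and β > 1, the Beta density is monotone decreasing on [0,1]; the mode is at 0.
Mean = 1/(1+18) = 0.053.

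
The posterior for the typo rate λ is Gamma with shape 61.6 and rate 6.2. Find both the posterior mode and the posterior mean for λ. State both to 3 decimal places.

Mode = (α−1)/β = 60.6/6.2 = 9.774.
Mean = α/β = 61.6/6.2 = 9.935.
Mean > mode: the posterior has a right tail.

MAP: 9.774. Posterior mean: 9.935.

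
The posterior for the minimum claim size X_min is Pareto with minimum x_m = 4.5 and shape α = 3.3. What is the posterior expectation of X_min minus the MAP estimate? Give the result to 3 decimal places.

1.957

The Pareto density is strictly decreasing on [x_m, ∞), so the mode is x_m = 4.500.
Mean = α·x_m/(α−1) = 3.3·4.5/2.3 = 6.457.
Difference = 6.457 − 4.500 = 1.957.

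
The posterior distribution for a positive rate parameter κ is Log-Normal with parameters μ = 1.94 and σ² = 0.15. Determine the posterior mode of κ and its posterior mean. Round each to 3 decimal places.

Mode = exp(μ − σ²) = exp(1.79) = 5.989.
Mean = exp(μ + σ²/2) = exp(2.015) = 7.501.
The posterior is right-skewed, so the mean exceeds the mode.

MAP: 5.989. Posterior mean: 7.501.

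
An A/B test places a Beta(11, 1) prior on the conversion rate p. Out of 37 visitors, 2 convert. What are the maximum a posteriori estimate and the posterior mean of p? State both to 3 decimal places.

MAP = 0.255; posterior mean = 0.265

Posterior: Beta(11+2, 1+35) = Beta(13, 36).
Mode = (13−1)/(13+36−2) = 12/47 = 0.255.
Mean = 13/(13+36) = 13/49 = 0.265.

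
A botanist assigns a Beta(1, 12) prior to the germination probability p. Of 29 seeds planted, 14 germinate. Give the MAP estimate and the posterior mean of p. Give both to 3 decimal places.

MAP: 0.350. Posterior mean: 0.357.

Posterior: Beta(1+14, 12+15) = Beta(15, 27).
Mode = (15−1)/(15+27−2) = 14/40 = 0.350.
Mean = 15/(15+27) = 15/42 = 0.357.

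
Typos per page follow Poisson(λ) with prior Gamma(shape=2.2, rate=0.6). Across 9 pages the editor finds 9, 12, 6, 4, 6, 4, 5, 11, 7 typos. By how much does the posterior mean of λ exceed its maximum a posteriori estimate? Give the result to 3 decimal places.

0.104

Σ counts = 64. Posterior: Gamma(shape = 2.2+64 = 66.2, rate = 0.6+9 = 9.6).
Mode = (α−1)/β = 65.2/9.6 = 6.792.
Mean = α/β = 66.2/9.6 = 6.896.
Difference = 6.896 − 6.792 = 0.104.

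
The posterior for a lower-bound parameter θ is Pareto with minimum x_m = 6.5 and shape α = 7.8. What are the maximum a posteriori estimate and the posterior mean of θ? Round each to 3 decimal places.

MAP: 6.500. Posterior mean: 7.456.

The Pareto density is strictly decreasing on [x_m, ∞), so the mode is x_m = 6.500.
Mean = α·x_m/(α−1) = 7.8·6.5/6.8 = 7.456.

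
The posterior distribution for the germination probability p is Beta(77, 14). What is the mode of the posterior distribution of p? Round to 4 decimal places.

Mode = (77−1)/(77+14−2) = 76/89 = 0.8539.
Mean = 77/(77+14) = 77/91 = 0.8462.
This is the posterior mode — the MAP estimate.

0.8539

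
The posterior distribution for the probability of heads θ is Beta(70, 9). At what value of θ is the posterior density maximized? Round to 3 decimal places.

0.896

Mode = (70−1)/(70+9−2) = 69/77 = 0.896.
Mean = 70/(70+9) = 70/79 = 0.886.
This is the posterior mode — the MAP estimate.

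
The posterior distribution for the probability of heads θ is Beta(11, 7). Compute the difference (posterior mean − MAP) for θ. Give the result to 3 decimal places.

-0.014

Mode = (11−1)/(11+7−2) = 10/16 = 0.625.
Mean = 11/(11+7) = 11/18 = 0.611.
Difference = 0.611 − 0.625 = -0.014.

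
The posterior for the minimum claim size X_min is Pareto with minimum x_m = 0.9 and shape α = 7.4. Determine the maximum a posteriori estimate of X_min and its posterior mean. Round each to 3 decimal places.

The Pareto density is strictly decreasing on [x_m, ∞), so the mode is x_m = 0.900.
Mean = α·x_m/(α−1) = 7.4·0.9/6.4 = 1.041.

maximum a posteriori estimate = 0.900, posterior mean = 1.041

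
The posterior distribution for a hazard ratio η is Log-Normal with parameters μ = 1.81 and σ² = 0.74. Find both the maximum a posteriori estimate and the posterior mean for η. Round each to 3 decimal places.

maximum a posteriori estimate = 2.915, posterior mean = 8.846

Mode = exp(μ − σ²) = exp(1.07) = 2.915.
Mean = exp(μ + σ²/2) = exp(2.180) = 8.846.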